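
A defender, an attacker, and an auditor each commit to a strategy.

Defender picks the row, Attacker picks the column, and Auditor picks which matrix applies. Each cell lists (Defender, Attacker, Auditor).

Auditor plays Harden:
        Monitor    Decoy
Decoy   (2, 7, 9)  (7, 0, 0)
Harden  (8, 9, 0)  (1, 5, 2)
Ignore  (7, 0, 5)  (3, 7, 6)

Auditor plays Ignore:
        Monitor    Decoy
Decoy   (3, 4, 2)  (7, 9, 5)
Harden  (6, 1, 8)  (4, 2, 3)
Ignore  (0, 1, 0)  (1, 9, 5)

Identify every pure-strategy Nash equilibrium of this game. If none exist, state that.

For each player, find the best response to each opponent profile; mutual best responses are the pure NE.
Defender against (Monitor, Harden): payoffs 2, 8, 7 → best response Harden.
Defender against (Monitor, Ignore): payoffs 3, 6, 0 → best response Harden.
Defender against (Decoy, Harden): payoffs 7, 1, 3 → best response Decoy.
Defender against (Decoy, Ignore): payoffs 7, 4, 1 → best response Decoy.
Attacker against (Decoy, Harden): payoffs 7, 0 → best response Monitor.
Attacker against (Decoy, Ignore): payoffs 4, 9 → best response Decoy.
Attacker against (Harden, Harden): payoffs 9, 5 → best response Monitor.
Attacker against (Harden, Ignore): payoffs 1, 2 → best response Decoy.
Attacker against (Ignore, Harden): payoffs 0, 7 → best response Decoy.
Attacker against (Ignore, Ignore): payoffs 1, 9 → best response Decoy.
Auditor against (Decoy, Monitor): payoffs 9, 2 → best response Harden.
Auditor against (Decoy, Decoy): payoffs 0, 5 → best response Ignore.
Auditor against (Harden, Monitor): payoffs 0, 8 → best response Ignore.
Auditor against (Harden, Decoy): payoffs 2, 3 → best response Ignore.
Auditor against (Ignore, Monitor): payoffs 5, 0 → best response Harden.
Auditor against (Ignore, Decoy): payoffs 6, 5 → best response Harden.
Mutual best responses: (Decoy, Decoy, Ignore).

Pure NE: (Decoy, Decoy, Ignore)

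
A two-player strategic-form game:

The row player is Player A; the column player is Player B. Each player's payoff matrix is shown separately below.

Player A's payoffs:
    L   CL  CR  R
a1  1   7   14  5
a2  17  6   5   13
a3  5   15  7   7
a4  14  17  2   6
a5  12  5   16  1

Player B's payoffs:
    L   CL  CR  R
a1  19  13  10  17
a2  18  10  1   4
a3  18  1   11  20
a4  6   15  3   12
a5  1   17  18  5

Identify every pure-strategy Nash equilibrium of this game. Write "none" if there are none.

(a1, L): Player A can switch to a2 (1 → 17). Not NE.
(a1, CL): Player A can switch to a3 (7 → 15). Not NE.
(a1, CR): Player A can switch to a5 (14 → 16). Not NE.
(a1, R): Player A can switch to a2 (5 → 13). Not NE.
(a2, L): Player A gets 17, best alternative 14; Player B gets 18, best alternative 10. No profitable deviation — NE.
(a2, CL): Player A can switch to a1 (6 → 7). Not NE.
(a2, CR): Player A can switch to a1 (5 → 14). Not NE.
(a4, CL): Player A gets 17, best alternative 15; Player B gets 15, best alternative 12. No profitable deviation — NE.
(a5, CR): Player A gets 16, best alternative 14; Player B gets 18, best alternative 17. No profitable deviation — NE.
(The remaining 11 profiles each have a profitable deviation by the same check.)

Pure-strategy Nash equilibria: (a2, L) and (a4, CL) and (a5, CR)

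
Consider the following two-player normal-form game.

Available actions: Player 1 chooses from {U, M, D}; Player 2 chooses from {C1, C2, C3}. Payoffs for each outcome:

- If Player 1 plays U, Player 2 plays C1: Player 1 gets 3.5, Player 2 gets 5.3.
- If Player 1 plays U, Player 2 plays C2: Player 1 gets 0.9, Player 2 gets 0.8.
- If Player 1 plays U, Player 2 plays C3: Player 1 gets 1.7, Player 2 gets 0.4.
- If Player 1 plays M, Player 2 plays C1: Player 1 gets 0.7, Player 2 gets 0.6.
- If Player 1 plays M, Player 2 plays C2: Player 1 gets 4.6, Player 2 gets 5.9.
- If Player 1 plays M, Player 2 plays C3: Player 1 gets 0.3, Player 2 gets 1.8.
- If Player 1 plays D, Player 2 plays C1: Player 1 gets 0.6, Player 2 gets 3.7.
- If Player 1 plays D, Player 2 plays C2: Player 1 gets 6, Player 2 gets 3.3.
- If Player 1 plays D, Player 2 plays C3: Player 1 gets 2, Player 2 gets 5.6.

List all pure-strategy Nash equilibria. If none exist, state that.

Player 1 against C1: payoffs 3.5, 0.7, 0.6 → best response U.
Player 1 against C2: payoffs 0.9, 4.6, 6 → best response D.
Player 1 against C3: payoffs 1.7, 0.3, 2 → best response D.
Player 2 against U: payoffs 5.3, 0.8, 0.4 → best response C1.
Player 2 against M: payoffs 0.6, 5.9, 1.8 → best response C2.
Player 2 against D: payoffs 3.7, 3.3, 5.6 → best response C3.
Mutual best responses: (U, C1); (D, C3).

The pure Nash equilibria are (U, C1), (D, C3).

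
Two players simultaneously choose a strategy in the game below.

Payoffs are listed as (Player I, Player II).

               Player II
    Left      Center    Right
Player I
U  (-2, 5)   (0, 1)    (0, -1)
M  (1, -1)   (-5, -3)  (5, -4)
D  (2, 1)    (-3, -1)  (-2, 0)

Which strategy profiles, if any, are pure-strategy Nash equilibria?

Check each profile: it is a Nash equilibrium iff no player can strictly gain by switching unilaterally.
(U, Left): Player I can switch to M (-2 → 1). Not NE.
(U, Center): Player II can switch to Left (1 → 5). Not NE.
(U, Right): Player I can switch to M (0 → 5). Not NE.
(M, Left): Player I can switch to D (1 → 2). Not NE.
(M, Center): Player I can switch to U (-5 → 0). Not NE.
(M, Right): Player II can switch to Left (-4 → -1). Not NE.
(D, Left): Player I gets 2, best alternative 1; Player II gets 1, best alternative 0. No profitable deviation — NE.
(D, Center): Player I can switch to U (-3 → 0). Not NE.
(D, Right): Player I can switch to U (-2 → 0). Not NE.

(D, Left)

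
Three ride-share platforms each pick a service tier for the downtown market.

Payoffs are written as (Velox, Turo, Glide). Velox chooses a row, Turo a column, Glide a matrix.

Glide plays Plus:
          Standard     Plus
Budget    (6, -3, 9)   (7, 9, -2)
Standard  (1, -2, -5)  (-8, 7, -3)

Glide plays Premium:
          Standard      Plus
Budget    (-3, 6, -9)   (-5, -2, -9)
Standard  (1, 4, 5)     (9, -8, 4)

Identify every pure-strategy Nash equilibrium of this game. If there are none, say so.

Velox against (Standard, Plus): payoffs 6, 1 → best response Budget.
Velox against (Standard, Premium): payoffs -3, 1 → best response Standard.
Velox against (Plus, Plus): payoffs 7, -8 → best response Budget.
Velox against (Plus, Premium): payoffs -5, 9 → best response Standard.
Turo against (Budget, Plus): payoffs -3, 9 → best response Plus.
Turo against (Budget, Premium): payoffs 6, -2 → best response Standard.
Turo against (Standard, Plus): payoffs -2, 7 → best response Plus.
Turo against (Standard, Premium): payoffs 4, -8 → best response Standard.
Glide against (Budget, Standard): payoffs 9, -9 → best response Plus.
Glide against (Budget, Plus): payoffs -2, -9 → best response Plus.
Glide against (Standard, Standard): payoffs -5, 5 → best response Premium.
Glide against (Standard, Plus): payoffs -3, 4 → best response Premium.
Mutual best responses: (Budget, Plus, Plus); (Standard, Standard, Premium).

(Budget, Plus, Plus), (Standard, Standard, Premium)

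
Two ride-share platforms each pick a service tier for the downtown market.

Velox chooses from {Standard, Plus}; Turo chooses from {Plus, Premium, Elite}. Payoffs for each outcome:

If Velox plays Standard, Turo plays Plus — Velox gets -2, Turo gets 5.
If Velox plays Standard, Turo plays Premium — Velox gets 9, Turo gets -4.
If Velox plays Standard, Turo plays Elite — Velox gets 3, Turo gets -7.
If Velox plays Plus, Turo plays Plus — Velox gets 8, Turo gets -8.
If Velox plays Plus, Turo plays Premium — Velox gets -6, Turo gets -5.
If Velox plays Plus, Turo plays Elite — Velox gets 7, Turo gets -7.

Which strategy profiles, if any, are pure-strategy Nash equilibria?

Velox against Plus: payoffs -2, 8 → best response Plus.
Velox against Premium: payoffs 9, -6 → best response Standard.
Velox against Elite: payoffs 3, 7 → best response Plus.
Turo against Standard: payoffs 5, -4, -7 → best response Plus.
Turo against Plus: payoffs -8, -5, -7 → best response Premium.
No profile is a mutual best response for all players.

No pure-strategy Nash equilibrium.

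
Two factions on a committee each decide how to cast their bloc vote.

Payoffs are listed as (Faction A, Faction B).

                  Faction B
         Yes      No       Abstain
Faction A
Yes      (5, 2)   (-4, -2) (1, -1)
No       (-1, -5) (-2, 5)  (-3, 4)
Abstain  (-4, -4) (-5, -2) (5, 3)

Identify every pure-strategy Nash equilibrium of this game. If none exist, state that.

Faction A against Yes: payoffs 5, -1, -4 → best response Yes.
Faction A against No: payoffs -4, -2, -5 → best response No.
Faction A against Abstain: payoffs 1, -3, 5 → best response Abstain.
Faction B against Yes: payoffs 2, -2, -1 → best response Yes.
Faction B against No: payoffs -5, 5, 4 → best response No.
Faction B against Abstain: payoffs -4, -2, 3 → best response Abstain.
Mutual best responses: (Yes, Yes); (No, No); (Abstain, Abstain).

The pure Nash equilibria are (Yes, Yes); (No, No); (Abstain, Abstain).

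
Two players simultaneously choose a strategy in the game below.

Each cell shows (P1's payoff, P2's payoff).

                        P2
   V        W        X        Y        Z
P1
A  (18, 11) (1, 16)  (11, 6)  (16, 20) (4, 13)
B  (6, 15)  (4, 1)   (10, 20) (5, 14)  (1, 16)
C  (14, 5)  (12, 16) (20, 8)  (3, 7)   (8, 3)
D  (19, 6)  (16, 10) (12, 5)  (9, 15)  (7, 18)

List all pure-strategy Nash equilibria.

For each player, find the best response to each opponent profile; mutual best responses are the pure NE.
P1 against V: payoffs 18, 6, 14, 19 → best response D.
P1 against W: payoffs 1, 4, 12, 16 → best response D.
P1 against X: payoffs 11, 10, 20, 12 → best response C.
P1 against Y: payoffs 16, 5, 3, 9 → best response A.
P1 against Z: payoffs 4, 1, 8, 7 → best response C.
P2 against A: payoffs 11, 16, 6, 20, 13 → best response Y.
P2 against B: payoffs 15, 1, 20, 14, 16 → best response X.
P2 against C: payoffs 5, 16, 8, 7, 3 → best response W.
P2 against D: payoffs 6, 10, 5, 15, 18 → best response Z.
Mutual best responses: (A, Y).

Pure NE: (A, Y)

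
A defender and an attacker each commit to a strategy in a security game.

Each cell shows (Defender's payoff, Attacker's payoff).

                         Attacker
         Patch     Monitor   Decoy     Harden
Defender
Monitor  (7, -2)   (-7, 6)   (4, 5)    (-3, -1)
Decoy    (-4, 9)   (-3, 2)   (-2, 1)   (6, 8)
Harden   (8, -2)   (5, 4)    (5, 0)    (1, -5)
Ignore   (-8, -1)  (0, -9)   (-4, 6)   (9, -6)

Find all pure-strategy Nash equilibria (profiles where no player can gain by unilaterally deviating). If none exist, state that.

(Harden, Monitor)

Check each profile: it is a Nash equilibrium iff no player can strictly gain by switching unilaterally.
(Monitor, Patch): Defender can switch to Harden (7 → 8). Not NE.
(Monitor, Monitor): Defender can switch to Decoy (-7 → -3). Not NE.
(Monitor, Decoy): Defender can switch to Harden (4 → 5). Not NE.
(Monitor, Harden): Defender can switch to Decoy (-3 → 6). Not NE.
(Decoy, Patch): Defender can switch to Monitor (-4 → 7). Not NE.
(Decoy, Monitor): Defender can switch to Harden (-3 → 5). Not NE.
(Harden, Monitor): Defender gets 5, best alternative 0; Attacker gets 4, best alternative 0. No profitable deviation — NE.
(The remaining 9 profiles each have a profitable deviation by the same check.)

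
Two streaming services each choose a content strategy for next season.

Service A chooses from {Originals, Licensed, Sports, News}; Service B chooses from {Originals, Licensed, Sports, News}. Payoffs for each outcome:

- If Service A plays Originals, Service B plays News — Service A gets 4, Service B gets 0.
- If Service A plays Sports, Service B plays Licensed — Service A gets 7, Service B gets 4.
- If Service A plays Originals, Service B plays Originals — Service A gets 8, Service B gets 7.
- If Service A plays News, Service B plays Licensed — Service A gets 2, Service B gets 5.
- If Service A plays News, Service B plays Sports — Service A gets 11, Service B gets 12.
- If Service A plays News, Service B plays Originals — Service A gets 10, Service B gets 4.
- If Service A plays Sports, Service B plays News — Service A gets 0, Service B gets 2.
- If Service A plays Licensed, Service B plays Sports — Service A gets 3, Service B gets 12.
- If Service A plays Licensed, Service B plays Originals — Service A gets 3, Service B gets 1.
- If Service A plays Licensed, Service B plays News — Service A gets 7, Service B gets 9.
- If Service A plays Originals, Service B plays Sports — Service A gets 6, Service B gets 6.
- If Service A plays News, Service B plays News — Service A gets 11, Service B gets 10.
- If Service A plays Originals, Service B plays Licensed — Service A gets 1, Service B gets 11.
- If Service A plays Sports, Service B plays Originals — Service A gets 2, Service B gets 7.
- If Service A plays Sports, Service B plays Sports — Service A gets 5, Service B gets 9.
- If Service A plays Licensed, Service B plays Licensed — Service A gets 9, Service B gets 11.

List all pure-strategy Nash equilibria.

(Originals, Originals): Service A can switch to News (8 → 10). Not NE.
(Originals, Licensed): Service A can switch to Licensed (1 → 9). Not NE.
(Originals, Sports): Service A can switch to News (6 → 11). Not NE.
(Originals, News): Service A can switch to Licensed (4 → 7). Not NE.
(Licensed, Originals): Service A can switch to Originals (3 → 8). Not NE.
(Licensed, Licensed): Service B can switch to Sports (11 → 12). Not NE.
(Licensed, Sports): Service A can switch to Originals (3 → 6). Not NE.
(Licensed, News): Service A can switch to News (7 → 11). Not NE.
(Sports, Originals): Service A can switch to Originals (2 → 8). Not NE.
(Sports, Licensed): Service A can switch to Licensed (7 → 9). Not NE.
(News, Sports): Service A gets 11, best alternative 6; Service B gets 12, best alternative 10. No profitable deviation — NE.
(The remaining 5 profiles each have a profitable deviation by the same check.)

Pure NE: (News, Sports)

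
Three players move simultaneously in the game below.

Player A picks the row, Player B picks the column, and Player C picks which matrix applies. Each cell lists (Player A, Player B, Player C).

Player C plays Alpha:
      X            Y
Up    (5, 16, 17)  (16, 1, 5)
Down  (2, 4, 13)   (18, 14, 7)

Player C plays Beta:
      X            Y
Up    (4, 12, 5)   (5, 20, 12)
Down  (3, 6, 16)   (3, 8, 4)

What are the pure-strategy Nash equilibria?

(Up, X, Alpha) and (Up, Y, Beta) and (Down, Y, Alpha)

For each player, find the best response to each opponent profile; mutual best responses are the pure NE.
Player A against (X, Alpha): payoffs 5, 2 → best response Up.
Player A against (X, Beta): payoffs 4, 3 → best response Up.
Player A against (Y, Alpha): payoffs 16, 18 → best response Down.
Player A against (Y, Beta): payoffs 5, 3 → best response Up.
Player B against (Up, Alpha): payoffs 16, 1 → best response X.
Player B against (Up, Beta): payoffs 12, 20 → best response Y.
Player B against (Down, Alpha): payoffs 4, 14 → best response Y.
Player B against (Down, Beta): payoffs 6, 8 → best response Y.
Player C against (Up, X): payoffs 17, 5 → best response Alpha.
Player C against (Up, Y): payoffs 5, 12 → best response Beta.
Player C against (Down, X): payoffs 13, 16 → best response Beta.
Player C against (Down, Y): payoffs 7, 4 → best response Alpha.
Mutual best responses: (Up, X, Alpha); (Up, Y, Beta); (Down, Y, Alpha).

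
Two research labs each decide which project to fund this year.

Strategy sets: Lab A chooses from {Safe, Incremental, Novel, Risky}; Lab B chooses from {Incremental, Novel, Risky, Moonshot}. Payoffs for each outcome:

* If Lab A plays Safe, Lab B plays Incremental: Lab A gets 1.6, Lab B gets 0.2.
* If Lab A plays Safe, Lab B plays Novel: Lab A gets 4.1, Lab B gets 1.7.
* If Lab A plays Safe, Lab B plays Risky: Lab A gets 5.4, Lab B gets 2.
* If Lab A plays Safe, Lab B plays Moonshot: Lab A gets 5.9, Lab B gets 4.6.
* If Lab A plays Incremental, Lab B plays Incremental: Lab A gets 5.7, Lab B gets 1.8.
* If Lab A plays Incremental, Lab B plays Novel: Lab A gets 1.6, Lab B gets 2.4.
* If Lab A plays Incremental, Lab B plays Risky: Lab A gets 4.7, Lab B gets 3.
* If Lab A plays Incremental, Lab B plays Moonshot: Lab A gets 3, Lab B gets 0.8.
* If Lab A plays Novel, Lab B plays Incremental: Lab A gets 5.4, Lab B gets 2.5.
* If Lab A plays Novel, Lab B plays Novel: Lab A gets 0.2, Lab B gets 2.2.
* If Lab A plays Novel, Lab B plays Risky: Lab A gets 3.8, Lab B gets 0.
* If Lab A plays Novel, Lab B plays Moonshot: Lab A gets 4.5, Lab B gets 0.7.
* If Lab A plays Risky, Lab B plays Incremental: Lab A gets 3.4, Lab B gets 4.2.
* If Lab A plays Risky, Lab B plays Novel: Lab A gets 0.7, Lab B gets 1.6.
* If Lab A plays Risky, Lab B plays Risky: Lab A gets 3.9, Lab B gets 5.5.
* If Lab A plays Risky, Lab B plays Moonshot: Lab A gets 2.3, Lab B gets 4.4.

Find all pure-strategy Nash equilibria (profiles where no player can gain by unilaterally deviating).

Check each profile: it is a Nash equilibrium iff no player can strictly gain by switching unilaterally.
(Safe, Incremental): Lab A can switch to Incremental (1.6 → 5.7). Not NE.
(Safe, Novel): Lab B can switch to Risky (1.7 → 2). Not NE.
(Safe, Risky): Lab B can switch to Moonshot (2 → 4.6). Not NE.
(Safe, Moonshot): Lab A gets 5.9, best alternative 4.5; Lab B gets 4.6, best alternative 2. No profitable deviation — NE.
(Incremental, Incremental): Lab B can switch to Novel (1.8 → 2.4). Not NE.
(Incremental, Novel): Lab A can switch to Safe (1.6 → 4.1). Not NE.
(Incremental, Risky): Lab A can switch to Safe (4.7 → 5.4). Not NE.
(Incremental, Moonshot): Lab A can switch to Safe (3 → 5.9). Not NE.
(Novel, Incremental): Lab A can switch to Incremental (5.4 → 5.7). Not NE.
(Novel, Novel): Lab A can switch to Safe (0.2 → 4.1). Not NE.
(Novel, Risky): Lab A can switch to Safe (3.8 → 5.4). Not NE.
(The remaining 5 profiles each have a profitable deviation by the same check.)

Pure NE: (Safe, Moonshot)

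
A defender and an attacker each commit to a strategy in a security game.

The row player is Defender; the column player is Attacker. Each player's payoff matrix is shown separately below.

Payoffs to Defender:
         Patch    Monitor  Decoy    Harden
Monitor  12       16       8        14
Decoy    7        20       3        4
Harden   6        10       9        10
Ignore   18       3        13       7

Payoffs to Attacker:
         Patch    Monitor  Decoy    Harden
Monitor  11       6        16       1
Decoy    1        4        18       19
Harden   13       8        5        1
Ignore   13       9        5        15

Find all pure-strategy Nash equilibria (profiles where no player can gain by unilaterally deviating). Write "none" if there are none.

none

Mark each player's best response to every combination of opponents' strategies; a profile where every player is best-responding is a pure Nash equilibrium.
Defender against Patch: payoffs 12, 7, 6, 18 → best response Ignore.
Defender against Monitor: payoffs 16, 20, 10, 3 → best response Decoy.
Defender against Decoy: payoffs 8, 3, 9, 13 → best response Ignore.
Defender against Harden: payoffs 14, 4, 10, 7 → best response Monitor.
Attacker against Monitor: payoffs 11, 6, 16, 1 → best response Decoy.
Attacker against Decoy: payoffs 1, 4, 18, 19 → best response Harden.
Attacker against Harden: payoffs 13, 8, 5, 1 → best response Patch.
Attacker against Ignore: payoffs 13, 9, 5, 15 → best response Harden.
No profile is a mutual best response for all players.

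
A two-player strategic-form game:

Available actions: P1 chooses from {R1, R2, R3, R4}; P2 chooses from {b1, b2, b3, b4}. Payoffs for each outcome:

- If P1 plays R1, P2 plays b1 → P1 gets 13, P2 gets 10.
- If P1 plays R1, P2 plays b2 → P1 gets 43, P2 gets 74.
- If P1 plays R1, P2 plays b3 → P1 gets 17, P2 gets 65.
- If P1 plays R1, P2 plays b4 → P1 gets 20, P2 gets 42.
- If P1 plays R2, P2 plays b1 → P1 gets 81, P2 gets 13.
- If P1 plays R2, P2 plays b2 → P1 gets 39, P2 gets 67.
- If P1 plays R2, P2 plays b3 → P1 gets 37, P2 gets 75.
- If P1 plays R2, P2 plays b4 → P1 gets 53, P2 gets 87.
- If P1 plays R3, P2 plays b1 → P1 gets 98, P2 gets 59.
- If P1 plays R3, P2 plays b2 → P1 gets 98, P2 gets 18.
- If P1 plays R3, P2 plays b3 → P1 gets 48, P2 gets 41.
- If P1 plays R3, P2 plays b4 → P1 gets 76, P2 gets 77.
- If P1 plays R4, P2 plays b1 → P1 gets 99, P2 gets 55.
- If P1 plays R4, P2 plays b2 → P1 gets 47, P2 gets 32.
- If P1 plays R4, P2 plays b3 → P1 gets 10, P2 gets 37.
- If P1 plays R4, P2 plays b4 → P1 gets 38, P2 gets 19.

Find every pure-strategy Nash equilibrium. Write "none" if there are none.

(R3, b4); (R4, b1)

(R1, b1): P1 can switch to R2 (13 → 81). Not NE.
(R1, b2): P1 can switch to R3 (43 → 98). Not NE.
(R1, b3): P1 can switch to R2 (17 → 37). Not NE.
(R1, b4): P1 can switch to R2 (20 → 53). Not NE.
(R2, b1): P1 can switch to R3 (81 → 98). Not NE.
(R2, b2): P1 can switch to R1 (39 → 43). Not NE.
(R2, b3): P1 can switch to R3 (37 → 48). Not NE.
(R2, b4): P1 can switch to R3 (53 → 76). Not NE.
(R3, b1): P1 can switch to R4 (98 → 99). Not NE.
(R3, b2): P2 can switch to b1 (18 → 59). Not NE.
(R3, b4): P1 gets 76, best alternative 53; P2 gets 77, best alternative 59. No profitable deviation — NE.
(R4, b1): P1 gets 99, best alternative 98; P2 gets 55, best alternative 37. No profitable deviation — NE.
(The remaining 4 profiles each have a profitable deviation by the same check.)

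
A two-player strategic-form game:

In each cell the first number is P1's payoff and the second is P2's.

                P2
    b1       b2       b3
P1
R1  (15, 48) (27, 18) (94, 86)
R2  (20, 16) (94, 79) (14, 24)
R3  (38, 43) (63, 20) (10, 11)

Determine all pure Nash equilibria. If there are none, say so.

Pure-strategy Nash equilibria: (R1, b3), (R2, b2), (R3, b1)

P1 against b1: payoffs 15, 20, 38 → best response R3.
P1 against b2: payoffs 27, 94, 63 → best response R2.
P1 against b3: payoffs 94, 14, 10 → best response R1.
P2 against R1: payoffs 48, 18, 86 → best response b3.
P2 against R2: payoffs 16, 79, 24 → best response b2.
P2 against R3: payoffs 43, 20, 11 → best response b1.
Mutual best responses: (R1, b3); (R2, b2); (R3, b1).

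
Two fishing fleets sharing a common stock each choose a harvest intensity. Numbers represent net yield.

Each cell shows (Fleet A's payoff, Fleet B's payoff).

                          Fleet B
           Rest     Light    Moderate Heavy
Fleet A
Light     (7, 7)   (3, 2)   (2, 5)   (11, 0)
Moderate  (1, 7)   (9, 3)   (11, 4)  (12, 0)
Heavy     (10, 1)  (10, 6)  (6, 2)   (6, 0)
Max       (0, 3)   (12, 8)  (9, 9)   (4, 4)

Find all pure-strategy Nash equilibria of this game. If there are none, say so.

Fleet A against Rest: payoffs 7, 1, 10, 0 → best response Heavy.
Fleet A against Light: payoffs 3, 9, 10, 12 → best response Max.
Fleet A against Moderate: payoffs 2, 11, 6, 9 → best response Moderate.
Fleet A against Heavy: payoffs 11, 12, 6, 4 → best response Moderate.
Fleet B against Light: payoffs 7, 2, 5, 0 → best response Rest.
Fleet B against Moderate: payoffs 7, 3, 4, 0 → best response Rest.
Fleet B against Heavy: payoffs 1, 6, 2, 0 → best response Light.
Fleet B against Max: payoffs 3, 8, 9, 4 → best response Moderate.
No profile is a mutual best response for all players.

This game has no pure Nash equilibrium.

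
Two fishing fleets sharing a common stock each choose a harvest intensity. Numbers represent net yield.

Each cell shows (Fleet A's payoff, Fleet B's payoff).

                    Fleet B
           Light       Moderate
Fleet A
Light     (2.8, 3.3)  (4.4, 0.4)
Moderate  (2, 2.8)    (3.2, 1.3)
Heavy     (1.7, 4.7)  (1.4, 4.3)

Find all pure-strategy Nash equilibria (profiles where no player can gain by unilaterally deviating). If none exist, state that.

The unique pure-strategy Nash equilibrium is (Light, Light).

Fleet A against Light: payoffs 2.8, 2, 1.7 → best response Light.
Fleet A against Moderate: payoffs 4.4, 3.2, 1.4 → best response Light.
Fleet B against Light: payoffs 3.3, 0.4 → best response Light.
Fleet B against Moderate: payoffs 2.8, 1.3 → best response Light.
Fleet B against Heavy: payoffs 4.7, 4.3 → best response Light.
Mutual best responses: (Light, Light).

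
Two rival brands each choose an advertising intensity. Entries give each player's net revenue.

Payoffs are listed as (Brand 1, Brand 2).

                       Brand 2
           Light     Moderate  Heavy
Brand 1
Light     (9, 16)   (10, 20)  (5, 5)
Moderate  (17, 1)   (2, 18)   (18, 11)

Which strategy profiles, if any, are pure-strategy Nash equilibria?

(Light, Light): Brand 1 can switch to Moderate (9 → 17). Not NE.
(Light, Moderate): Brand 1 gets 10, best alternative 2; Brand 2 gets 20, best alternative 16. No profitable deviation — NE.
(Light, Heavy): Brand 1 can switch to Moderate (5 → 18). Not NE.
(Moderate, Light): Brand 2 can switch to Moderate (1 → 18). Not NE.
(Moderate, Moderate): Brand 1 can switch to Light (2 → 10). Not NE.
(Moderate, Heavy): Brand 2 can switch to Moderate (11 → 18). Not NE.

The unique pure-strategy Nash equilibrium is (Light, Moderate).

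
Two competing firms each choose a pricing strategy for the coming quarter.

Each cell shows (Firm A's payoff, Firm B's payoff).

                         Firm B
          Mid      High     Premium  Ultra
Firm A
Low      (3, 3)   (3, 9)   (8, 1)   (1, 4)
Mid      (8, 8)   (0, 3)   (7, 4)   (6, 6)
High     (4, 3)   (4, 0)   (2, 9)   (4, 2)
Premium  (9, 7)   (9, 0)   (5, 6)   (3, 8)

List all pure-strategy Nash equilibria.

none

For each player, find the best response to each opponent profile; mutual best responses are the pure NE.
Firm A against Mid: payoffs 3, 8, 4, 9 → best response Premium.
Firm A against High: payoffs 3, 0, 4, 9 → best response Premium.
Firm A against Premium: payoffs 8, 7, 2, 5 → best response Low.
Firm A against Ultra: payoffs 1, 6, 4, 3 → best response Mid.
Firm B against Low: payoffs 3, 9, 1, 4 → best response High.
Firm B against Mid: payoffs 8, 3, 4, 6 → best response Mid.
Firm B against High: payoffs 3, 0, 9, 2 → best response Premium.
Firm B against Premium: payoffs 7, 0, 6, 8 → best response Ultra.
No profile is a mutual best response for all players.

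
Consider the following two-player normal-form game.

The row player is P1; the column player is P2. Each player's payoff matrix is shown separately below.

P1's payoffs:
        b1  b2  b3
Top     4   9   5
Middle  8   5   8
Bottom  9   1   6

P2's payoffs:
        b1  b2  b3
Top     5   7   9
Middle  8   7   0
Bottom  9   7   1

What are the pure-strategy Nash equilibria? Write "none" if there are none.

(Bottom, b1)

P1 against b1: payoffs 4, 8, 9 → best response Bottom.
P1 against b2: payoffs 9, 5, 1 → best response Top.
P1 against b3: payoffs 5, 8, 6 → best response Middle.
P2 against Top: payoffs 5, 7, 9 → best response b3.
P2 against Middle: payoffs 8, 7, 0 → best response b1.
P2 against Bottom: payoffs 9, 7, 1 → best response b1.
Mutual best responses: (Bottom, b1).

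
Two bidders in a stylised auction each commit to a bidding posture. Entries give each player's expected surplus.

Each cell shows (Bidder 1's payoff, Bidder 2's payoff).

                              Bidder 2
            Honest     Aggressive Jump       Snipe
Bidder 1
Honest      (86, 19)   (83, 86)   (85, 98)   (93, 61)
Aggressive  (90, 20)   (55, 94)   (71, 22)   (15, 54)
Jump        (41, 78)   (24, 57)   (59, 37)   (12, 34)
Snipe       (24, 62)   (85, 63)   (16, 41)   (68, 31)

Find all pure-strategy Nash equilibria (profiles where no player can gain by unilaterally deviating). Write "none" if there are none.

(Honest, Honest): Bidder 1 can switch to Aggressive (86 → 90). Not NE.
(Honest, Aggressive): Bidder 1 can switch to Snipe (83 → 85). Not NE.
(Honest, Jump): Bidder 1 gets 85, best alternative 71; Bidder 2 gets 98, best alternative 86. No profitable deviation — NE.
(Honest, Snipe): Bidder 2 can switch to Aggressive (61 → 86). Not NE.
(Aggressive, Honest): Bidder 2 can switch to Aggressive (20 → 94). Not NE.
(Aggressive, Aggressive): Bidder 1 can switch to Honest (55 → 83). Not NE.
(Aggressive, Jump): Bidder 1 can switch to Honest (71 → 85). Not NE.
(Snipe, Aggressive): Bidder 1 gets 85, best alternative 83; Bidder 2 gets 63, best alternative 62. No profitable deviation — NE.
(The remaining 8 profiles each have a profitable deviation by the same check.)

Pure-strategy Nash equilibria: (Honest, Jump), (Snipe, Aggressive)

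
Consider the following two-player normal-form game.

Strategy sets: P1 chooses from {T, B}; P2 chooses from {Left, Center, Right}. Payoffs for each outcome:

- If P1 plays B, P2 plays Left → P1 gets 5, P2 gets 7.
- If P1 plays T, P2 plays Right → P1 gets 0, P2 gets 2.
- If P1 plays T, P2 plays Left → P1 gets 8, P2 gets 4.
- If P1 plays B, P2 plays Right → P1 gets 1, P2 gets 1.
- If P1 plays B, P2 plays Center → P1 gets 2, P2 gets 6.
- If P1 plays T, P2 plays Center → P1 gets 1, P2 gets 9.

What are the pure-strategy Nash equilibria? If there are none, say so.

For each player, find the best response to each opponent profile; mutual best responses are the pure NE.
P1 against Left: payoffs 8, 5 → best response T.
P1 against Center: payoffs 1, 2 → best response B.
P1 against Right: payoffs 0, 1 → best response B.
P2 against T: payoffs 4, 9, 2 → best response Center.
P2 against B: payoffs 7, 6, 1 → best response Left.
No profile is a mutual best response for all players.

none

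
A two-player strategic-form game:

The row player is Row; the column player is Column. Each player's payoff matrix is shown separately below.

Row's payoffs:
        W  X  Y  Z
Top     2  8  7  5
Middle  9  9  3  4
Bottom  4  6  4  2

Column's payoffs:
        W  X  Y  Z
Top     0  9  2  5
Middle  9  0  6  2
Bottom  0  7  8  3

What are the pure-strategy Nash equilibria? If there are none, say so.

The unique pure-strategy Nash equilibrium is (Middle, W).

(Top, W): Row can switch to Middle (2 → 9). Not NE.
(Top, X): Row can switch to Middle (8 → 9). Not NE.
(Top, Y): Column can switch to X (2 → 9). Not NE.
(Top, Z): Column can switch to X (5 → 9). Not NE.
(Middle, W): Row gets 9, best alternative 4; Column gets 9, best alternative 6. No profitable deviation — NE.
(Middle, X): Column can switch to W (0 → 9). Not NE.
(Middle, Y): Row can switch to Top (3 → 7). Not NE.
(The remaining 5 profiles each have a profitable deviation by the same check.)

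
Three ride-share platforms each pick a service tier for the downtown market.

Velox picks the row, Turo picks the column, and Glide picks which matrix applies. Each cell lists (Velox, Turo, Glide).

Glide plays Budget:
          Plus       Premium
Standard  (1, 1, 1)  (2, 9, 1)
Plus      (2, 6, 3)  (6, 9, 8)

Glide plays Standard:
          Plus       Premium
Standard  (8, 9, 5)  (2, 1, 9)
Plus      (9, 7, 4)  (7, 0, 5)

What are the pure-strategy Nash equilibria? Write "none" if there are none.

Velox against (Plus, Budget): payoffs 1, 2 → best response Plus.
Velox against (Plus, Standard): payoffs 8, 9 → best response Plus.
Velox against (Premium, Budget): payoffs 2, 6 → best response Plus.
Velox against (Premium, Standard): payoffs 2, 7 → best response Plus.
Turo against (Standard, Budget): payoffs 1, 9 → best response Premium.
Turo against (Standard, Standard): payoffs 9, 1 → best response Plus.
Turo against (Plus, Budget): payoffs 6, 9 → best response Premium.
Turo against (Plus, Standard): payoffs 7, 0 → best response Plus.
Glide against (Standard, Plus): payoffs 1, 5 → best response Standard.
Glide against (Standard, Premium): payoffs 1, 9 → best response Standard.
Glide against (Plus, Plus): payoffs 3, 4 → best response Standard.
Glide against (Plus, Premium): payoffs 8, 5 → best response Budget.
Mutual best responses: (Plus, Plus, Standard); (Plus, Premium, Budget).

(Plus, Plus, Standard); (Plus, Premium, Budget)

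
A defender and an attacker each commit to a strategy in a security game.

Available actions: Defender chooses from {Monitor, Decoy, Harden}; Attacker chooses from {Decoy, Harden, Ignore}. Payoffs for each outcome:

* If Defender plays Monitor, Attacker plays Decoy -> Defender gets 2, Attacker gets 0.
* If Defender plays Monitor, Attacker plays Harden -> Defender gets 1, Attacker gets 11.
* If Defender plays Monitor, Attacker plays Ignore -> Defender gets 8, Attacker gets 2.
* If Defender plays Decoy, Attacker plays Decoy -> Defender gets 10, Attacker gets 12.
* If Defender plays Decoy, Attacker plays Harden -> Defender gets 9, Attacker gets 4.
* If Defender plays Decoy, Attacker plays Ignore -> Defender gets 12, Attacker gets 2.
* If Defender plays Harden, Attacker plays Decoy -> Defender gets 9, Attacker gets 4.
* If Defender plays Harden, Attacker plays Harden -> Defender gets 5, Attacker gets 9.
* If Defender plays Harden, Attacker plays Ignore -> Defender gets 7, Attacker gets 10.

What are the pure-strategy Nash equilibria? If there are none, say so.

Pure NE: (Decoy, Decoy)

Defender against Decoy: payoffs 2, 10, 9 → best response Decoy.
Defender against Harden: payoffs 1, 9, 5 → best response Decoy.
Defender against Ignore: payoffs 8, 12, 7 → best response Decoy.
Attacker against Monitor: payoffs 0, 11, 2 → best response Harden.
Attacker against Decoy: payoffs 12, 4, 2 → best response Decoy.
Attacker against Harden: payoffs 4, 9, 10 → best response Ignore.
Mutual best responses: (Decoy, Decoy).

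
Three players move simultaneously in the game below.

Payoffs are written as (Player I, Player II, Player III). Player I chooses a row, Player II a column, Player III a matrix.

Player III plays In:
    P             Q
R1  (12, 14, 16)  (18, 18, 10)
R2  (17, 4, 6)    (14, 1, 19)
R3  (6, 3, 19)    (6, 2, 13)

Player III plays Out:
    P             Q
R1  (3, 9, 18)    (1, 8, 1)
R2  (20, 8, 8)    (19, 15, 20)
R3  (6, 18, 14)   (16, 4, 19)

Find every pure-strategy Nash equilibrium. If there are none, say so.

Pure-strategy Nash equilibria: (R1, Q, In) and (R2, Q, Out)

Player I against (P, In): payoffs 12, 17, 6 → best response R2.
Player I against (P, Out): payoffs 3, 20, 6 → best response R2.
Player I against (Q, In): payoffs 18, 14, 6 → best response R1.
Player I against (Q, Out): payoffs 1, 19, 16 → best response R2.
Player II against (R1, In): payoffs 14, 18 → best response Q.
Player II against (R1, Out): payoffs 9, 8 → best response P.
Player II against (R2, In): payoffs 4, 1 → best response P.
Player II against (R2, Out): payoffs 8, 15 → best response Q.
Player II against (R3, In): payoffs 3, 2 → best response P.
Player II against (R3, Out): payoffs 18, 4 → best response P.
Player III against (R1, P): payoffs 16, 18 → best response Out.
Player III against (R1, Q): payoffs 10, 1 → best response In.
Player III against (R2, P): payoffs 6, 8 → best response Out.
Player III against (R2, Q): payoffs 19, 20 → best response Out.
Player III against (R3, P): payoffs 19, 14 → best response In.
Player III against (R3, Q): payoffs 13, 19 → best response Out.
Mutual best responses: (R1, Q, In); (R2, Q, Out).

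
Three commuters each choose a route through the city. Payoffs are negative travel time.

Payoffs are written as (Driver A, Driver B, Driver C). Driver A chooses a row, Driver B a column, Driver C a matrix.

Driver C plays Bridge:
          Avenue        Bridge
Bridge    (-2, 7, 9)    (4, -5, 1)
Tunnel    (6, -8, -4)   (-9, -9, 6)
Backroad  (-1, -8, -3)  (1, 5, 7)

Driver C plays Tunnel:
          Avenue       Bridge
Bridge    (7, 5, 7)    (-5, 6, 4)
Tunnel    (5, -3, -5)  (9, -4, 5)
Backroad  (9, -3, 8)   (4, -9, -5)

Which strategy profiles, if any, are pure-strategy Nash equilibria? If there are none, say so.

Driver A against (Avenue, Bridge): payoffs -2, 6, -1 → best response Tunnel.
Driver A against (Avenue, Tunnel): payoffs 7, 5, 9 → best response Backroad.
Driver A against (Bridge, Bridge): payoffs 4, -9, 1 → best response Bridge.
Driver A against (Bridge, Tunnel): payoffs -5, 9, 4 → best response Tunnel.
Driver B against (Bridge, Bridge): payoffs 7, -5 → best response Avenue.
Driver B against (Bridge, Tunnel): payoffs 5, 6 → best response Bridge.
Driver B against (Tunnel, Bridge): payoffs -8, -9 → best response Avenue.
Driver B against (Tunnel, Tunnel): payoffs -3, -4 → best response Avenue.
Driver B against (Backroad, Bridge): payoffs -8, 5 → best response Bridge.
Driver B against (Backroad, Tunnel): payoffs -3, -9 → best response Avenue.
Driver C against (Bridge, Avenue): payoffs 9, 7 → best response Bridge.
Driver C against (Bridge, Bridge): payoffs 1, 4 → best response Tunnel.
Driver C against (Tunnel, Avenue): payoffs -4, -5 → best response Bridge.
Driver C against (Tunnel, Bridge): payoffs 6, 5 → best response Bridge.
Driver C against (Backroad, Avenue): payoffs -3, 8 → best response Tunnel.
Driver C against (Backroad, Bridge): payoffs 7, -5 → best response Bridge.
Mutual best responses: (Tunnel, Avenue, Bridge); (Backroad, Avenue, Tunnel).

The pure Nash equilibria are (Tunnel, Avenue, Bridge); (Backroad, Avenue, Tunnel).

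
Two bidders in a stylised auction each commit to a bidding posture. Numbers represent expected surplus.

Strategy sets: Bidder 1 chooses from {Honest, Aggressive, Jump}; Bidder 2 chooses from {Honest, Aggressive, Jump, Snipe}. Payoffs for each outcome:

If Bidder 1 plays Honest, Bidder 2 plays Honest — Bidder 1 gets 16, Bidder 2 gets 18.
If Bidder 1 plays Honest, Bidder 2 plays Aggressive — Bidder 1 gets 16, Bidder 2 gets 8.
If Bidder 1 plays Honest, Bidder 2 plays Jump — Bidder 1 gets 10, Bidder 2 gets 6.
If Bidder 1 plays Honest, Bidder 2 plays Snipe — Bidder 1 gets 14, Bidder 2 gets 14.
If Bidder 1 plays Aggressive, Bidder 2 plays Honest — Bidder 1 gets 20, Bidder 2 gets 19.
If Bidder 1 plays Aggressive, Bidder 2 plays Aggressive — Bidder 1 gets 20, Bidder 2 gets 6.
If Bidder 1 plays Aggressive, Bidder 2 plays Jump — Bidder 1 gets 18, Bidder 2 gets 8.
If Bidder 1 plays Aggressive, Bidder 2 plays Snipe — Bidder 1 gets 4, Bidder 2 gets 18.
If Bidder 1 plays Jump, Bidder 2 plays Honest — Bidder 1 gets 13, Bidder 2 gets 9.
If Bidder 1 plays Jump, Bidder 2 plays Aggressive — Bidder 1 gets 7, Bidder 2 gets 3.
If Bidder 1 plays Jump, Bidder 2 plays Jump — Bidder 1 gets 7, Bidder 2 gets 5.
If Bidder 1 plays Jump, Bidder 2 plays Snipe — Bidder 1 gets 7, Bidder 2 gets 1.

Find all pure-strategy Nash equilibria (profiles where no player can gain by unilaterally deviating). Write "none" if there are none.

Bidder 1 against Honest: payoffs 16, 20, 13 → best response Aggressive.
Bidder 1 against Aggressive: payoffs 16, 20, 7 → best response Aggressive.
Bidder 1 against Jump: payoffs 10, 18, 7 → best response Aggressive.
Bidder 1 against Snipe: payoffs 14, 4, 7 → best response Honest.
Bidder 2 against Honest: payoffs 18, 8, 6, 14 → best response Honest.
Bidder 2 against Aggressive: payoffs 19, 6, 8, 18 → best response Honest.
Bidder 2 against Jump: payoffs 9, 3, 5, 1 → best response Honest.
Mutual best responses: (Aggressive, Honest).

(Aggressive, Honest)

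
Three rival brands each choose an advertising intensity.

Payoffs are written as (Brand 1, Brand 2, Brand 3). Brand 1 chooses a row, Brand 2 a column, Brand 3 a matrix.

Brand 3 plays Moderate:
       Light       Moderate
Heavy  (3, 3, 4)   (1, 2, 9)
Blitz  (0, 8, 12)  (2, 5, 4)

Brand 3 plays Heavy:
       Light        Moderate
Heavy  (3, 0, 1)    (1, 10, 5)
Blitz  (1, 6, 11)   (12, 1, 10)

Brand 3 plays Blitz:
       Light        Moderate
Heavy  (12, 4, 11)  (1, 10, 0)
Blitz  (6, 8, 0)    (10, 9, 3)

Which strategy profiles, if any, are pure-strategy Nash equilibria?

Brand 1 against (Light, Moderate): payoffs 3, 0 → best response Heavy.
Brand 1 against (Light, Heavy): payoffs 3, 1 → best response Heavy.
Brand 1 against (Light, Blitz): payoffs 12, 6 → best response Heavy.
Brand 1 against (Moderate, Moderate): payoffs 1, 2 → best response Blitz.
Brand 1 against (Moderate, Heavy): payoffs 1, 12 → best response Blitz.
Brand 1 against (Moderate, Blitz): payoffs 1, 10 → best response Blitz.
Brand 2 against (Heavy, Moderate): payoffs 3, 2 → best response Light.
Brand 2 against (Heavy, Heavy): payoffs 0, 10 → best response Moderate.
Brand 2 against (Heavy, Blitz): payoffs 4, 10 → best response Moderate.
Brand 2 against (Blitz, Moderate): payoffs 8, 5 → best response Light.
Brand 2 against (Blitz, Heavy): payoffs 6, 1 → best response Light.
Brand 2 against (Blitz, Blitz): payoffs 8, 9 → best response Moderate.
Brand 3 against (Heavy, Light): payoffs 4, 1, 11 → best response Blitz.
Brand 3 against (Heavy, Moderate): payoffs 9, 5, 0 → best response Moderate.
Brand 3 against (Blitz, Light): payoffs 12, 11, 0 → best response Moderate.
Brand 3 against (Blitz, Moderate): payoffs 4, 10, 3 → best response Heavy.
No profile is a mutual best response for all players.

No pure-strategy Nash equilibrium.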